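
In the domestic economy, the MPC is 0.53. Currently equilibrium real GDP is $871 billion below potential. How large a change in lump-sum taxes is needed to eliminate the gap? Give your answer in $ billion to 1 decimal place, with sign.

Spending multiplier = 1/(1 − MPC) = 1/(1 − 0.53) = 1/0.47 ≈ 2.128.
Tax multiplier = −c·k = −0.53/0.47 ≈ −1.128. Need ΔY = +$871 billion, so ΔT = ΔY/(−c·k) = −(+$871 billion) × 0.47 / 0.53 ≈ −$772.4 billion.
The government should cut lump-sum taxes by $772.4 billion.

−$772.4 billion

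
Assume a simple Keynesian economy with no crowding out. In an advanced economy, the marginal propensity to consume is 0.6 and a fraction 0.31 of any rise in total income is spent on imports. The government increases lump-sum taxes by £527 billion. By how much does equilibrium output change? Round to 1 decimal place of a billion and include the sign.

A lump-sum tax change of +£527 billion shifts disposable income by −£527 billion; first-round consumption changes by −c × ΔT = −0.6 × (+£527 billion) = −£316.2 billion.
Expenditure multiplier = 1/(1 − c + m) = 1/(1 − 0.6 + 0.31) = 1/0.71 ≈ 1.408.
The tax multiplier is −c × k ≈ −0.845, so ΔY = k × (−c·ΔT) = (−£316.2 billion) / 0.71 ≈ −£445.4 billion.

−£445.4 billion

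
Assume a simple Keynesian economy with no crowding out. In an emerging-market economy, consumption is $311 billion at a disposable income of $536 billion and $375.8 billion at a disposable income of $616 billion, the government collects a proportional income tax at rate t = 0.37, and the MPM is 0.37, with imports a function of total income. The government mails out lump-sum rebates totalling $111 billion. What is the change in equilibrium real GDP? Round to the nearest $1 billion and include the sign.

MPC = ΔC/ΔYd = (375.8 − 311)/(616 − 536) = 64.8/80 = 0.81.
A lump-sum tax change of −$111 billion shifts disposable income by +$111 billion; first-round consumption changes by −c × ΔT = −0.81 × (−$111 billion) = +$89.91 billion.
Expenditure multiplier = 1/(1 − c(1−t) + m) = 1/(1 − 0.81×0.63 + 0.37) = 1/0.8597 ≈ 1.163.
The tax multiplier is −c × k ≈ −0.942, so ΔY = k × (−c·ΔT) = (+$89.91 billion) / 0.8597 ≈ +$105 billion.

+$105 billion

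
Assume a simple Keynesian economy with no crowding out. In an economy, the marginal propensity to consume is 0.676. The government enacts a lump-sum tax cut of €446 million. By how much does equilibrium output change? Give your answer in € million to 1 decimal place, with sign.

A lump-sum tax change of −€446 million shifts disposable income by +€446 million; first-round consumption changes by −c × ΔT = −0.676 × (−€446 million) = +€301.496 million.
Expenditure multiplier = 1/(1 − MPC) = 1/(1 − 0.676) = 1/0.324 ≈ 3.086.
The tax multiplier is −c × k ≈ −2.086, so ΔY = k × (−c·ΔT) = (+€301.496 million) / 0.324 ≈ +€930.5 million.

+€930.5 million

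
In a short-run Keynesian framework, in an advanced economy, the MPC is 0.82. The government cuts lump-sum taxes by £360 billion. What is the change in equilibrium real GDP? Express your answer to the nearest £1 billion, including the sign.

A lump-sum tax change of −£360 billion shifts disposable income by +£360 billion; first-round consumption changes by −c × ΔT = −0.82 × (−£360 billion) = +£295.2 billion.
Expenditure multiplier = 1/(1 − MPC) = 1/(1 − 0.82) = 1/0.18 ≈ 5.556.
The tax multiplier is −c × k ≈ −4.556, so ΔY = k × (−c·ΔT) = (+£295.2 billion) / 0.18 = +£1,640 billion.

+£1,640 billion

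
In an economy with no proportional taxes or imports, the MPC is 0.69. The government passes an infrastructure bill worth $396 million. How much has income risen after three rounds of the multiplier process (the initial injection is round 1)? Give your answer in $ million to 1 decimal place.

Round 1 adds ΔG = $396 million; each later round is MPC = 0.69 times the previous.
After 3 rounds: 396 + 273.24 + 188.5356 = ΔG·(1 − c^3)/(1 − c) = 396 × (1 − 0.328509)/0.31 ≈ $857.8 million.

$857.8 million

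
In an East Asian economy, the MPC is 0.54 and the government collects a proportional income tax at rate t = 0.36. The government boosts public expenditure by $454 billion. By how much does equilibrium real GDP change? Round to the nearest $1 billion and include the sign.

+$694 billion

Expenditure multiplier = 1/(1 − c(1−t)) = 1/(1 − 0.54×0.64) = 1/0.6544 ≈ 1.528.
ΔY = k × ΔG = (+$454 billion) / 0.6544 ≈ +$694 billion.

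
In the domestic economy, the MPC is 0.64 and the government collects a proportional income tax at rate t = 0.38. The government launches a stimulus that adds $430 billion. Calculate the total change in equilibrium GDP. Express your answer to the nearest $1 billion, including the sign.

+$713 billion

Expenditure multiplier = 1/(1 − c(1−t)) = 1/(1 − 0.64×0.62) = 1/0.6032 ≈ 1.658.
ΔY = k × ΔG = (+$430 billion) / 0.6032 ≈ +$713 billion.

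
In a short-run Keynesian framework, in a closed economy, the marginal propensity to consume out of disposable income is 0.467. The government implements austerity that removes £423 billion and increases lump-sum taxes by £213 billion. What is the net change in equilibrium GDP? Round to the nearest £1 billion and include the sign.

Expenditure multiplier = 1/(1 − MPC) = 1/(1 − 0.467) = 1/0.533 ≈ 1.876.
ΔG contributes k·ΔG = (−£423 billion) / 0.533 ≈ −£793.6 billion.
ΔT of +£213 billion changes first-round spending by −c·ΔT = −£99.471 billion, contributing k·(−c·ΔT) = (−£99.471 billion) / 0.533 ≈ −£186.6 billion.
Net ΔY = k(ΔG − c·ΔT) = (−£522.471 billion) / 0.533 ≈ −£980 billion.

−£980 billion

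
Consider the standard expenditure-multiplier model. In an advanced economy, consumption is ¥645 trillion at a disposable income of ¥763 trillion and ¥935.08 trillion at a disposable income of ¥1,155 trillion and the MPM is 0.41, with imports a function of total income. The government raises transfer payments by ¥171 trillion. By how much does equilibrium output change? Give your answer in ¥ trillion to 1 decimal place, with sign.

MPC = ΔC/ΔYd = (935.08 − 645)/(1,155 − 763) = 290.08/392 = 0.74.
The transfer change shifts disposable income by +¥171 trillion, so first-round consumption changes by c·ΔTR = 0.74 × (+¥171 trillion) = +¥126.54 trillion.
Expenditure multiplier = 1/(1 − c + m) = 1/(1 − 0.74 + 0.41) = 1/0.67 ≈ 1.493.
The transfer multiplier is c × k ≈ 1.104, so ΔY = k × (c·ΔTR) = (+¥126.54 trillion) / 0.67 ≈ +¥188.9 trillion.

+¥188.9 trillion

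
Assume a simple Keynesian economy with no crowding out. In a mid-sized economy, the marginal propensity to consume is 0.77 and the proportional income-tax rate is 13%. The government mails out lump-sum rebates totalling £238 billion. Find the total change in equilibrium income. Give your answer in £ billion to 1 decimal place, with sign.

+£555.2 billion

A lump-sum tax change of −£238 billion shifts disposable income by +£238 billion; first-round consumption changes by −c × ΔT = −0.77 × (−£238 billion) = +£183.26 billion.
Expenditure multiplier = 1/(1 − c(1−t)) = 1/(1 − 0.77×0.87) = 1/0.3301 ≈ 3.029.
The tax multiplier is −c × k ≈ −2.333, so ΔY = k × (−c·ΔT) = (+£183.26 billion) / 0.3301 ≈ +£555.2 billion.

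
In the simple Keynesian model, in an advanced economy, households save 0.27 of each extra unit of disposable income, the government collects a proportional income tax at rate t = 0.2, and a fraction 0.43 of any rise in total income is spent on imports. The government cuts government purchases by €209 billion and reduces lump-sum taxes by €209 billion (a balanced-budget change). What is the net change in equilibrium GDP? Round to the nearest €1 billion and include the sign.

−€67 billion

MPC = 1 − MPS = 1 − 0.27 = 0.73.
Expenditure multiplier = 1/(1 − c(1−t) + m) = 1/(1 − 0.73×0.8 + 0.43) = 1/0.846 ≈ 1.182.
ΔG contributes k·ΔG = (−€209 billion) / 0.846 ≈ −€247 billion.
ΔT of −€209 billion changes first-round spending by −c·ΔT = +€152.57 billion, contributing k·(−c·ΔT) = (+€152.57 billion) / 0.846 ≈ +€180.3 billion.
Net ΔY = k(ΔG − c·ΔT) = (−€56.43 billion) / 0.846 ≈ −€67 billion.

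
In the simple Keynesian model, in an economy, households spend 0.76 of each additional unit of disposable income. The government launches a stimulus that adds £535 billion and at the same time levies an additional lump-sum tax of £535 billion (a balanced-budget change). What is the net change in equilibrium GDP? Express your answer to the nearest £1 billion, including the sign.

Expenditure multiplier = 1/(1 − MPC) = 1/(1 − 0.76) = 1/0.24 ≈ 4.167.
ΔG contributes k·ΔG = (+£535 billion) / 0.24 ≈ +£2,229.2 billion.
ΔT of +£535 billion changes first-round spending by −c·ΔT = −£406.6 billion, contributing k·(−c·ΔT) = (−£406.6 billion) / 0.24 ≈ −£1,694.2 billion.
With ΔG = ΔT and no other leakages, the balanced-budget multiplier is 1, so ΔY = ΔG = +£535 billion.

+£535 billion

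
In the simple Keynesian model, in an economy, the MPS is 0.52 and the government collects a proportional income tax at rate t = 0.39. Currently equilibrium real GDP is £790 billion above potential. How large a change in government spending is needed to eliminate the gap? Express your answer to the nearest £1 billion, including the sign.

MPC = 1 − MPS = 1 − 0.52 = 0.48.
Spending multiplier = 1/(1 − c(1−t)) = 1/(1 − 0.48×0.61) = 1/0.7072 ≈ 1.414.
Need ΔY = −£790 billion, so ΔG = ΔY/k = (−£790 billion) × 0.7072 ≈ −£559 billion.
The government should cut government spending by £559 billion.

−£559 billion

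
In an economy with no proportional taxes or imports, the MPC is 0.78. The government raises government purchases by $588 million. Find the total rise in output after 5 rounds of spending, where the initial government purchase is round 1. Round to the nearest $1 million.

$1,901 million

Round 1 adds ΔG = $588 million; each later round is MPC = 0.78 times the previous.
After 5 rounds: 588 + 458.64 + 357.7392 + 279.036576 + 217.64852928 = ΔG·(1 − c^5)/(1 − c) = 588 × (1 − 0.2887174368)/0.22 ≈ $1,901 million.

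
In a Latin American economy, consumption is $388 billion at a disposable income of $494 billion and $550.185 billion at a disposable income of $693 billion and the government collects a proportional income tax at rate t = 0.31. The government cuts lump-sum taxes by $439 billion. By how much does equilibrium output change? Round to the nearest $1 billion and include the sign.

MPC = ΔC/ΔYd = (550.185 − 388)/(693 − 494) = 162.185/199 = 0.815.
A lump-sum tax change of −$439 billion shifts disposable income by +$439 billion; first-round consumption changes by −c × ΔT = −0.815 × (−$439 billion) = +$357.785 billion.
Expenditure multiplier = 1/(1 − c(1−t)) = 1/(1 − 0.815×0.69) = 1/0.43765 ≈ 2.285.
The tax multiplier is −c × k ≈ −1.862, so ΔY = k × (−c·ΔT) = (+$357.785 billion) / 0.43765 ≈ +$818 billion.

+$818 billion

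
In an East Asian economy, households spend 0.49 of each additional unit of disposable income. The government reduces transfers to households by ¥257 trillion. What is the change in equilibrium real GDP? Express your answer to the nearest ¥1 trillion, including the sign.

The transfer change shifts disposable income by −¥257 trillion, so first-round consumption changes by c·ΔTR = 0.49 × (−¥257 trillion) = −¥125.93 trillion.
Expenditure multiplier = 1/(1 − MPC) = 1/(1 − 0.49) = 1/0.51 ≈ 1.961.
The transfer multiplier is c × k ≈ 0.961, so ΔY = k × (c·ΔTR) = (−¥125.93 trillion) / 0.51 ≈ −¥247 trillion.

−¥247 trillion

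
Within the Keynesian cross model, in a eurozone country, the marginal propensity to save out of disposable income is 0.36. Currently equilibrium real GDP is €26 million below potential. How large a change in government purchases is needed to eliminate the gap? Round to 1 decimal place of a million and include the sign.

MPC = 1 − MPS = 1 − 0.36 = 0.64.
Spending multiplier = 1/(1 − MPC) = 1/(1 − 0.64) = 1/0.36 ≈ 2.778.
Need ΔY = +€26 million, so ΔG = ΔY/k = (+€26 million) × 0.36 ≈ +€9.4 million.
The government should increase government purchases by €9.4 million.

+€9.4 million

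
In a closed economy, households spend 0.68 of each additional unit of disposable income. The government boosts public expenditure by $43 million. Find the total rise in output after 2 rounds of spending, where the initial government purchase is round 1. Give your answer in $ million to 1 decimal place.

Round 1 adds ΔG = $43 million; each later round is MPC = 0.68 times the previous.
After 2 rounds: 43 + 29.24 = ΔG·(1 − c^2)/(1 − c) = 43 × (1 − 0.4624)/0.32 ≈ $72.2 million.

$72.2 million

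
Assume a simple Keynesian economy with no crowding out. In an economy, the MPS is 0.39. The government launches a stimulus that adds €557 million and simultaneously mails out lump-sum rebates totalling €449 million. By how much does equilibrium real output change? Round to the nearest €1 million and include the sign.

+€2,130 million

MPC = 1 − MPS = 1 − 0.39 = 0.61.
Expenditure multiplier = 1/(1 − MPC) = 1/(1 − 0.61) = 1/0.39 ≈ 2.564.
ΔG contributes k·ΔG = (+€557 million) / 0.39 ≈ +€1,428.2 million.
ΔT of −€449 million changes first-round spending by −c·ΔT = +€273.89 million, contributing k·(−c·ΔT) = (+€273.89 million) / 0.39 ≈ +€702.3 million.
Net ΔY = k(ΔG − c·ΔT) = (+€830.89 million) / 0.39 ≈ +€2,130 million.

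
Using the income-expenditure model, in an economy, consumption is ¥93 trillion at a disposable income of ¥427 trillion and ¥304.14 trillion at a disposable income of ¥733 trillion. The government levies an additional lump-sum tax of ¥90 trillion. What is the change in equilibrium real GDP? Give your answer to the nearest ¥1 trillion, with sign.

MPC = ΔC/ΔYd = (304.14 − 93)/(733 − 427) = 211.14/306 = 0.69.
A lump-sum tax change of +¥90 trillion shifts disposable income by −¥90 trillion; first-round consumption changes by −c × ΔT = −0.69 × (+¥90 trillion) = −¥62.1 trillion.
Expenditure multiplier = 1/(1 − MPC) = 1/(1 − 0.69) = 1/0.31 ≈ 3.226.
The tax multiplier is −c × k ≈ −2.226, so ΔY = k × (−c·ΔT) = (−¥62.1 trillion) / 0.31 ≈ −¥200 trillion.

−¥200 trillion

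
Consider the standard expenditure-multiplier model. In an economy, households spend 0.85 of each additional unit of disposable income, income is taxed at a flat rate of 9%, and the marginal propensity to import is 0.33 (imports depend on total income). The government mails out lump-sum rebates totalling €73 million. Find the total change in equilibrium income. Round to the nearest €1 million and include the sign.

+€112 million

A lump-sum tax change of −€73 million shifts disposable income by +€73 million; first-round consumption changes by −c × ΔT = −0.85 × (−€73 million) = +€62.05 million.
Expenditure multiplier = 1/(1 − c(1−t) + m) = 1/(1 − 0.85×0.91 + 0.33) = 1/0.5565 ≈ 1.797.
The tax multiplier is −c × k ≈ −1.527, so ΔY = k × (−c·ΔT) = (+€62.05 million) / 0.5565 ≈ +€112 million.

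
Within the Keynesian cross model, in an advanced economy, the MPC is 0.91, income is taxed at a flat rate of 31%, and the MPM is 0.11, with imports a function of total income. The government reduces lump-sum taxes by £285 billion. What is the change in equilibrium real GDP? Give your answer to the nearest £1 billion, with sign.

+£538 billion

A lump-sum tax change of −£285 billion shifts disposable income by +£285 billion; first-round consumption changes by −c × ΔT = −0.91 × (−£285 billion) = +£259.35 billion.
Expenditure multiplier = 1/(1 − c(1−t) + m) = 1/(1 − 0.91×0.69 + 0.11) = 1/0.4821 ≈ 2.074.
The tax multiplier is −c × k ≈ −1.888, so ΔY = k × (−c·ΔT) = (+£259.35 billion) / 0.4821 ≈ +£538 billion.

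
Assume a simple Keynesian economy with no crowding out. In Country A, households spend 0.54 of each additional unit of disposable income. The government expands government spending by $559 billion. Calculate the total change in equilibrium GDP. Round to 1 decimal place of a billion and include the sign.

Expenditure multiplier = 1/(1 − MPC) = 1/(1 − 0.54) = 1/0.46 ≈ 2.174.
ΔY = k × ΔG = (+$559 billion) / 0.46 ≈ +$1,215.2 billion.

+$1,215.2 billion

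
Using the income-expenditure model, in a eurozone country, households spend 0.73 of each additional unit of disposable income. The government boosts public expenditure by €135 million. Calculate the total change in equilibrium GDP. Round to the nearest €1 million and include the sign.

Expenditure multiplier = 1/(1 − MPC) = 1/(1 − 0.73) = 1/0.27 ≈ 3.704.
ΔY = k × ΔG = (+€135 million) / 0.27 = +€500 million.

+€500 million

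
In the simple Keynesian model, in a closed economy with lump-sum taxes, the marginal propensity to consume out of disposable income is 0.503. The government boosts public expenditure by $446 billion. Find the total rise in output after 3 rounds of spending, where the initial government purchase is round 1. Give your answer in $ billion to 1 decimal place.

$783.2 billion

Round 1 adds ΔG = $446 billion; each later round is MPC = 0.503 times the previous.
After 3 rounds: 446 + 224.338 + 112.842014 = ΔG·(1 − c^3)/(1 − c) = 446 × (1 − 0.127263527)/0.497 ≈ $783.2 billion.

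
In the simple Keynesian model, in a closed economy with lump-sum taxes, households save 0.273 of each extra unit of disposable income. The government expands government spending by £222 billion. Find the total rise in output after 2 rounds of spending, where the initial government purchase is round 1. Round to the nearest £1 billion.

MPC = 1 − MPS = 1 − 0.273 = 0.727.
Round 1 adds ΔG = £222 billion; each later round is MPC = 0.727 times the previous.
After 2 rounds: 222 + 161.394 = ΔG·(1 − c^2)/(1 − c) = 222 × (1 − 0.528529)/0.273 ≈ £383 billion.

£383 billion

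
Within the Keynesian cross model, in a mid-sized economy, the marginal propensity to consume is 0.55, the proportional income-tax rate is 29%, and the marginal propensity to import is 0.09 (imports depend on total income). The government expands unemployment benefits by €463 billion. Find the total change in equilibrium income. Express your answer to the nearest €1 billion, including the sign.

The transfer change shifts disposable income by +€463 billion, so first-round consumption changes by c·ΔTR = 0.55 × (+€463 billion) = +€254.65 billion.
Expenditure multiplier = 1/(1 − c(1−t) + m) = 1/(1 − 0.55×0.71 + 0.09) = 1/0.6995 ≈ 1.43.
The transfer multiplier is c × k ≈ 0.786, so ΔY = k × (c·ΔTR) = (+€254.65 billion) / 0.6995 ≈ +€364 billion.

+€364 billion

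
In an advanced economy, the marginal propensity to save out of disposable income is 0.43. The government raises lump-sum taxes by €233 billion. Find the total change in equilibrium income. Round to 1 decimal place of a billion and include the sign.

−€308.9 billion

MPC = 1 − MPS = 1 − 0.43 = 0.57.
A lump-sum tax change of +€233 billion shifts disposable income by −€233 billion; first-round consumption changes by −c × ΔT = −0.57 × (+€233 billion) = −€132.81 billion.
Expenditure multiplier = 1/(1 − MPC) = 1/(1 − 0.57) = 1/0.43 ≈ 2.326.
The tax multiplier is −c × k ≈ −1.326, so ΔY = k × (−c·ΔT) = (−€132.81 billion) / 0.43 ≈ −€308.9 billion.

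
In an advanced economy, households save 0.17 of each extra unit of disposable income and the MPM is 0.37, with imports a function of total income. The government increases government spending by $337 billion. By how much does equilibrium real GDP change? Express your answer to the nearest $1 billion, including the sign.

MPC = 1 − MPS = 1 − 0.17 = 0.83.
Government-spending multiplier = 1/(1 − c + m) = 1/(1 − 0.83 + 0.37) = 1/0.54 ≈ 1.852.
ΔY = k × ΔG = (+$337 billion) / 0.54 ≈ +$624 billion.

+$624 billion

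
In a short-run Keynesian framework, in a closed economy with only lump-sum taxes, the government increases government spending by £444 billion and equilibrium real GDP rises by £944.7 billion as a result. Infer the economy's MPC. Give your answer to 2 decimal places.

0.53

Implied spending multiplier k = ΔY/ΔG = 944.7/444 ≈ 2.1277.
Since k = 1/(1 − MPC), MPC = 1 − 1/k = 1 − ΔG/ΔY = 1 − 444/944.7 ≈ 0.53.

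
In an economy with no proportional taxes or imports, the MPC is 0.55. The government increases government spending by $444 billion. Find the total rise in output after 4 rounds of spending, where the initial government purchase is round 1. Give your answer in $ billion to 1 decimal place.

$896.4 billion

Round 1 adds ΔG = $444 billion; each later round is MPC = 0.55 times the previous.
After 4 rounds: 444 + 244.2 + 134.31 + 73.8705 = ΔG·(1 − c^4)/(1 − c) = 444 × (1 − 0.09150625)/0.45 ≈ $896.4 billion.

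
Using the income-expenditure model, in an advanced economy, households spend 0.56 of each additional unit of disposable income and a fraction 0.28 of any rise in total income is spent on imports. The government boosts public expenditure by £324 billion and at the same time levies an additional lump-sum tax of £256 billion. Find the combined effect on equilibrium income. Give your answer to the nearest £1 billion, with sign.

+£251 billion

Expenditure multiplier = 1/(1 − c + m) = 1/(1 − 0.56 + 0.28) = 1/0.72 ≈ 1.389.
ΔG contributes k·ΔG = (+£324 billion) / 0.72 = +£450 billion.
ΔT of +£256 billion changes first-round spending by −c·ΔT = −£143.36 billion, contributing k·(−c·ΔT) = (−£143.36 billion) / 0.72 ≈ −£199.1 billion.
Net ΔY = k(ΔG − c·ΔT) = (+£180.64 billion) / 0.72 ≈ +£251 billion.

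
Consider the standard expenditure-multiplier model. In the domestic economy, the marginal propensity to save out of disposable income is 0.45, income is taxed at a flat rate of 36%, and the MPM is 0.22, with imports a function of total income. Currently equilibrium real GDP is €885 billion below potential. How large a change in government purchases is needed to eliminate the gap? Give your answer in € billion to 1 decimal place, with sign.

MPC = 1 − MPS = 1 − 0.45 = 0.55.
Spending multiplier = 1/(1 − c(1−t) + m) = 1/(1 − 0.55×0.64 + 0.22) = 1/0.868 ≈ 1.152.
Need ΔY = +€885 billion, so ΔG = ΔY/k = (+€885 billion) × 0.868 ≈ +€768.2 billion.
The government should increase government purchases by €768.2 billion.

+€768.2 billion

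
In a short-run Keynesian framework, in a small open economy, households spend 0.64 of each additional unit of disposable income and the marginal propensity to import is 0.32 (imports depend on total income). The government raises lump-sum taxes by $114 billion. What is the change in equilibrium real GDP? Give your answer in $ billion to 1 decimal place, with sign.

A lump-sum tax change of +$114 billion shifts disposable income by −$114 billion; first-round consumption changes by −c × ΔT = −0.64 × (+$114 billion) = −$72.96 billion.
Expenditure multiplier = 1/(1 − c + m) = 1/(1 − 0.64 + 0.32) = 1/0.68 ≈ 1.471.
The tax multiplier is −c × k ≈ −0.941, so ΔY = k × (−c·ΔT) = (−$72.96 billion) / 0.68 ≈ −$107.3 billion.

−$107.3 billion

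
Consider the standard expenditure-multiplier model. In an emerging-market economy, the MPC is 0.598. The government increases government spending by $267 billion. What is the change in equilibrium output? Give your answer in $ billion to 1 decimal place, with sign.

+$664.2 billion

Spending multiplier = 1/(1 − MPC) = 1/(1 − 0.598) = 1/0.402 ≈ 2.488.
ΔY = k × ΔG = (+$267 billion) / 0.402 ≈ +$664.2 billion.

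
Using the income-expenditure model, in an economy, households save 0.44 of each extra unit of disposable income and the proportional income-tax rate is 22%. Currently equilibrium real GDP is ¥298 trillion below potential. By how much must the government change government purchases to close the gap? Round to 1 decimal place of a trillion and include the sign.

+¥167.8 trillion

MPC = 1 − MPS = 1 − 0.44 = 0.56.
Spending multiplier = 1/(1 − c(1−t)) = 1/(1 − 0.56×0.78) = 1/0.5632 ≈ 1.776.
Need ΔY = +¥298 trillion, so ΔG = ΔY/k = (+¥298 trillion) × 0.5632 ≈ +¥167.8 trillion.
The government should increase government purchases by ¥167.8 trillion.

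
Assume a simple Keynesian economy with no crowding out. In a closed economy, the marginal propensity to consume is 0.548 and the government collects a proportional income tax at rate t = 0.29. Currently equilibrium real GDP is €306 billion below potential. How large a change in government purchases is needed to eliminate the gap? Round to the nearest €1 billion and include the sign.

+€187 billion

Spending multiplier = 1/(1 − c(1−t)) = 1/(1 − 0.548×0.71) = 1/0.61092 ≈ 1.637.
Need ΔY = +€306 billion, so ΔG = ΔY/k = (+€306 billion) × 0.61092 ≈ +€187 billion.
The government should increase government purchases by €187 billion.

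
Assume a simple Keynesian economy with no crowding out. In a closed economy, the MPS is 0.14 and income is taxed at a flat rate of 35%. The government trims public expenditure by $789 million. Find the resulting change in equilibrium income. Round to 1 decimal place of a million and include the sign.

MPC = 1 − MPS = 1 − 0.14 = 0.86.
Government-spending multiplier = 1/(1 − c(1−t)) = 1/(1 − 0.86×0.65) = 1/0.441 ≈ 2.268.
ΔY = k × ΔG = (−$789 million) / 0.441 ≈ −$1,789.1 million.

−$1,789.1 million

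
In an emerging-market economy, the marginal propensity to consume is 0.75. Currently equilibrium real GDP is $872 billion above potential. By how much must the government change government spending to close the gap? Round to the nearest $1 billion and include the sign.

−$218 billion

Spending multiplier = 1/(1 − MPC) = 1/(1 − 0.75) = 1/0.25 = 4.
Need ΔY = −$872 billion, so ΔG = ΔY/k = (−$872 billion) × 0.25 = −$218 billion.
The government should cut government spending by $218 billion.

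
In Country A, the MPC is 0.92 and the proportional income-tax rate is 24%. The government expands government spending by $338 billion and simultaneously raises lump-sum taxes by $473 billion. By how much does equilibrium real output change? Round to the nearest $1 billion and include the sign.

−$323 billion

Expenditure multiplier = 1/(1 − c(1−t)) = 1/(1 − 0.92×0.76) = 1/0.3008 ≈ 3.324.
ΔG contributes k·ΔG = (+$338 billion) / 0.3008 ≈ +$1,123.7 billion.
ΔT of +$473 billion changes first-round spending by −c·ΔT = −$435.16 billion, contributing k·(−c·ΔT) = (−$435.16 billion) / 0.3008 ≈ −$1,446.7 billion.
Net ΔY = k(ΔG − c·ΔT) = (−$97.16 billion) / 0.3008 ≈ −$323 billion.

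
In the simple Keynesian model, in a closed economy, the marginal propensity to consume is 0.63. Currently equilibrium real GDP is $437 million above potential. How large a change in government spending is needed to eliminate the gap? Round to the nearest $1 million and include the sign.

Spending multiplier = 1/(1 − MPC) = 1/(1 − 0.63) = 1/0.37 ≈ 2.703.
Need ΔY = −$437 million, so ΔG = ΔY/k = (−$437 million) × 0.37 ≈ −$162 million.
The government should cut government spending by $162 million.

−$162 million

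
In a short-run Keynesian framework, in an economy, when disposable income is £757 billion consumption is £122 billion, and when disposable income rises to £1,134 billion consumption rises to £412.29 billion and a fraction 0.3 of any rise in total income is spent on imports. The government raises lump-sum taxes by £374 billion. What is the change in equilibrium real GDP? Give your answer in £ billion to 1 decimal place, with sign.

MPC = ΔC/ΔYd = (412.29 − 122)/(1,134 − 757) = 290.29/377 = 0.77.
A lump-sum tax change of +£374 billion shifts disposable income by −£374 billion; first-round consumption changes by −c × ΔT = −0.77 × (+£374 billion) = −£287.98 billion.
Expenditure multiplier = 1/(1 − c + m) = 1/(1 − 0.77 + 0.3) = 1/0.53 ≈ 1.887.
The tax multiplier is −c × k ≈ −1.453, so ΔY = k × (−c·ΔT) = (−£287.98 billion) / 0.53 ≈ −£543.4 billion.

−£543.4 billion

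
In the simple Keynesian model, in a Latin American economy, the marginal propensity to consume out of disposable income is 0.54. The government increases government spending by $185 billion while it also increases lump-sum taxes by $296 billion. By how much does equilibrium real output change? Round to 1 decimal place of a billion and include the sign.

+$54.7 billion

Expenditure multiplier = 1/(1 − MPC) = 1/(1 − 0.54) = 1/0.46 ≈ 2.174.
ΔG contributes k·ΔG = (+$185 billion) / 0.46 ≈ +$402.2 billion.
ΔT of +$296 billion changes first-round spending by −c·ΔT = −$159.84 billion, contributing k·(−c·ΔT) = (−$159.84 billion) / 0.46 ≈ −$347.5 billion.
Net ΔY = k(ΔG − c·ΔT) = (+$25.16 billion) / 0.46 ≈ +$54.7 billion.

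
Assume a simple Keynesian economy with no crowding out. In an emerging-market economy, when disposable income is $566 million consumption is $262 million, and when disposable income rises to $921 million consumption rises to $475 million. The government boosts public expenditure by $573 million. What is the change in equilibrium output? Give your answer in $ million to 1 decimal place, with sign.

MPC = ΔC/ΔYd = (475 − 262)/(921 − 566) = 213/355 = 0.6.
Expenditure multiplier = 1/(1 − MPC) = 1/(1 − 0.6) = 1/0.4 = 2.5.
ΔY = k × ΔG = (+$573 million) / 0.4 = +$1,432.5 million.

+$1,432.5 million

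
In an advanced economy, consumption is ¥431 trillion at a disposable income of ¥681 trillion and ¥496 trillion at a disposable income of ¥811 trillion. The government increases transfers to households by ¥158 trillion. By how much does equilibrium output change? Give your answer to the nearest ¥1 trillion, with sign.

+¥158 trillion

MPC = ΔC/ΔYd = (496 − 431)/(811 − 681) = 65/130 = 0.5.
The transfer change shifts disposable income by +¥158 trillion, so first-round consumption changes by c·ΔTR = 0.5 × (+¥158 trillion) = +¥79 trillion.
Expenditure multiplier = 1/(1 − MPC) = 1/(1 − 0.5) = 1/0.5 = 2.
The transfer multiplier is c × k = 1, so ΔY = k × (c·ΔTR) = (+¥79 trillion) / 0.5 = +¥158 trillion.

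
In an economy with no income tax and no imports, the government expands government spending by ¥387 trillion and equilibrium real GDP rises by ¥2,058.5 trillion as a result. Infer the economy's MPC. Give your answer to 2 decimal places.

0.81

Implied spending multiplier k = ΔY/ΔG = 2,058.5/387 ≈ 5.3191.
Since k = 1/(1 − MPC), MPC = 1 − 1/k = 1 − ΔG/ΔY = 1 − 387/2,058.5 ≈ 0.81.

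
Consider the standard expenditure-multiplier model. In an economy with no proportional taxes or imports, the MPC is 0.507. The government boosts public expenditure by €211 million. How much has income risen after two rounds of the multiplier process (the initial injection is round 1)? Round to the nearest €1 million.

€318 million

Round 1 adds ΔG = €211 million; each later round is MPC = 0.507 times the previous.
After 2 rounds: 211 + 106.977 = ΔG·(1 − c^2)/(1 − c) = 211 × (1 − 0.257049)/0.493 ≈ €318 million.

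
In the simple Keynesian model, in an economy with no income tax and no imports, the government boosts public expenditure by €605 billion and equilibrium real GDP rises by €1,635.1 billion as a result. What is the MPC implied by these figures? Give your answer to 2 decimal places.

Implied spending multiplier k = ΔY/ΔG = 1,635.1/605 ≈ 2.7026.
Since k = 1/(1 − MPC), MPC = 1 − 1/k = 1 − ΔG/ΔY = 1 − 605/1,635.1 ≈ 0.63.

0.63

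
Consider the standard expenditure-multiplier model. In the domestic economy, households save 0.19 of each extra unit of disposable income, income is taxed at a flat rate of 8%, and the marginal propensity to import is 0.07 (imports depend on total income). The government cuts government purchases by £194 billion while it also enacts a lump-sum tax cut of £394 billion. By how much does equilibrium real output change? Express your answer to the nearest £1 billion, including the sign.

+£385 billion

MPC = 1 − MPS = 1 − 0.19 = 0.81.
Expenditure multiplier = 1/(1 − c(1−t) + m) = 1/(1 − 0.81×0.92 + 0.07) = 1/0.3248 ≈ 3.079.
ΔG contributes k·ΔG = (−£194 billion) / 0.3248 ≈ −£597.3 billion.
ΔT of −£394 billion changes first-round spending by −c·ΔT = +£319.14 billion, contributing k·(−c·ΔT) = (+£319.14 billion) / 0.3248 ≈ +£982.6 billion.
Net ΔY = k(ΔG − c·ΔT) = (+£125.14 billion) / 0.3248 ≈ +£385 billion.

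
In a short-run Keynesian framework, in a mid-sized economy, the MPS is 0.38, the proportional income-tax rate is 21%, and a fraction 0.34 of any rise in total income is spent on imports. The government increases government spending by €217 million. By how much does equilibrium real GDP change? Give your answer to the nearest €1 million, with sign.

+€255 million

MPC = 1 − MPS = 1 − 0.38 = 0.62.
Expenditure multiplier = 1/(1 − c(1−t) + m) = 1/(1 − 0.62×0.79 + 0.34) = 1/0.8502 ≈ 1.176.
ΔY = k × ΔG = (+€217 million) / 0.8502 ≈ +€255 million.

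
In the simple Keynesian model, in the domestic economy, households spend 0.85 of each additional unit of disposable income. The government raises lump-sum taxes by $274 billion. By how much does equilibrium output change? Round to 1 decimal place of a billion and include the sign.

A lump-sum tax change of +$274 billion shifts disposable income by −$274 billion; first-round consumption changes by −c × ΔT = −0.85 × (+$274 billion) = −$232.9 billion.
Expenditure multiplier = 1/(1 − MPC) = 1/(1 − 0.85) = 1/0.15 ≈ 6.667.
The tax multiplier is −c × k ≈ −5.667, so ΔY = k × (−c·ΔT) = (−$232.9 billion) / 0.15 ≈ −$1,552.7 billion.

−$1,552.7 billion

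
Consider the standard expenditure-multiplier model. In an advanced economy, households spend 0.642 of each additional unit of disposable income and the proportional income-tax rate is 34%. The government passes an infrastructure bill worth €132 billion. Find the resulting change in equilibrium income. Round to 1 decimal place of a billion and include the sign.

Government-spending multiplier = 1/(1 − c(1−t)) = 1/(1 − 0.642×0.66) = 1/0.57628 ≈ 1.735.
ΔY = k × ΔG = (+€132 billion) / 0.57628 ≈ +€229.1 billion.

+€229.1 billion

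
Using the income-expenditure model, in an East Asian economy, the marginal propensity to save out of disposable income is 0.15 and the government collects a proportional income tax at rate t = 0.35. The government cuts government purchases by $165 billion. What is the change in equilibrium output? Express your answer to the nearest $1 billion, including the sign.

MPC = 1 − MPS = 1 − 0.15 = 0.85.
Government-spending multiplier = 1/(1 − c(1−t)) = 1/(1 − 0.85×0.65) = 1/0.4475 ≈ 2.235.
ΔY = k × ΔG = (−$165 billion) / 0.4475 ≈ −$369 billion.

−$369 billion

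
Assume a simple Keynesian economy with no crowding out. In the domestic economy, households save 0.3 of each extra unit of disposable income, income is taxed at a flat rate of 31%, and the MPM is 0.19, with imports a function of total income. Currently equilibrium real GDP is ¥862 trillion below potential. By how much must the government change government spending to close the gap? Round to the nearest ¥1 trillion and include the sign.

+¥609 trillion

MPC = 1 − MPS = 1 − 0.3 = 0.7.
Spending multiplier = 1/(1 − c(1−t) + m) = 1/(1 − 0.7×0.69 + 0.19) = 1/0.707 ≈ 1.414.
Need ΔY = +¥862 trillion, so ΔG = ΔY/k = (+¥862 trillion) × 0.707 ≈ +¥609 trillion.
The government should increase government spending by ¥609 trillion.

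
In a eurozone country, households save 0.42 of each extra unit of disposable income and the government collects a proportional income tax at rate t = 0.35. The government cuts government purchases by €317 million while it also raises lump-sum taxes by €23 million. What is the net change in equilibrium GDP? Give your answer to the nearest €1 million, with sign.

MPC = 1 − MPS = 1 − 0.42 = 0.58.
Expenditure multiplier = 1/(1 − c(1−t)) = 1/(1 − 0.58×0.65) = 1/0.623 ≈ 1.605.
ΔG contributes k·ΔG = (−€317 million) / 0.623 ≈ −€508.8 million.
ΔT of +€23 million changes first-round spending by −c·ΔT = −€13.34 million, contributing k·(−c·ΔT) = (−€13.34 million) / 0.623 ≈ −€21.4 million.
Net ΔY = k(ΔG − c·ΔT) = (−€330.34 million) / 0.623 ≈ −€530 million.

−€530 million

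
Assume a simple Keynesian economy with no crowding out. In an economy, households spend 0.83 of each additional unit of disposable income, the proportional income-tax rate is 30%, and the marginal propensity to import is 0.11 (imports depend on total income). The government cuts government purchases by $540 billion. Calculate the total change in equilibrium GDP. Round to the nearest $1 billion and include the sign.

−$1,021 billion

Spending multiplier = 1/(1 − c(1−t) + m) = 1/(1 − 0.83×0.7 + 0.11) = 1/0.529 ≈ 1.89.
ΔY = k × ΔG = (−$540 billion) / 0.529 ≈ −$1,021 billion.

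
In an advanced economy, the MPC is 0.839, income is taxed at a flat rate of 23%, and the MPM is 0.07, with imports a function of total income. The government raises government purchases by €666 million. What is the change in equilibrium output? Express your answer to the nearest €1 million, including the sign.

+€1,571 million

Spending multiplier = 1/(1 − c(1−t) + m) = 1/(1 − 0.839×0.77 + 0.07) = 1/0.42397 ≈ 2.359.
ΔY = k × ΔG = (+€666 million) / 0.42397 ≈ +€1,571 million.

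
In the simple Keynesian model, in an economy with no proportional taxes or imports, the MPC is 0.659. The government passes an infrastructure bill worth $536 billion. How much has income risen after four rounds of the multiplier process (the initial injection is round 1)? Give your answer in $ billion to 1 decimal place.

$1,275.4 billion

Round 1 adds ΔG = $536 billion; each later round is MPC = 0.659 times the previous.
After 4 rounds: 536 + 353.224 + 232.774616 + 153.398471944 = ΔG·(1 − c^4)/(1 − c) = 536 × (1 − 0.188599986961)/0.341 ≈ $1,275.4 billion.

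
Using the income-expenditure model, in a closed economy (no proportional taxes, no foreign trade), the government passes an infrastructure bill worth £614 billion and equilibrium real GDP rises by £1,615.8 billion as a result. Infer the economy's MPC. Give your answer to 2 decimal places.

0.62

Implied spending multiplier k = ΔY/ΔG = 1,615.8/614 ≈ 2.6316.
Since k = 1/(1 − MPC), MPC = 1 − 1/k = 1 − ΔG/ΔY = 1 − 614/1,615.8 ≈ 0.62.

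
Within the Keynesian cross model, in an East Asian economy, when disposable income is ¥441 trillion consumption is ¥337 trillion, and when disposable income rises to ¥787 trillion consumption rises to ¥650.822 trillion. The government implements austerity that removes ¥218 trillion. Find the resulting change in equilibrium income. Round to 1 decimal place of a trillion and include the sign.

−¥2,344.1 trillion

MPC = ΔC/ΔYd = (650.822 − 337)/(787 − 441) = 313.822/346 = 0.907.
Expenditure multiplier = 1/(1 − MPC) = 1/(1 − 0.907) = 1/0.093 ≈ 10.753.
ΔY = k × ΔG = (−¥218 trillion) / 0.093 ≈ −¥2,344.1 trillion.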